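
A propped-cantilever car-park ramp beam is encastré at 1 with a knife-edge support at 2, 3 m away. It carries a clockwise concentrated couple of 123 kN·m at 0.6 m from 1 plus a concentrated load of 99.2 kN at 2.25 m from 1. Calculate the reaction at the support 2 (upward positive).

Choose R_2 as the redundant. The primary structure is the cantilever fixed at 1.
Free-end deflection of the primary structure under the applied loading (downward +):
  clockwise couple 123 at a = 0.6: M₀a(2L − a)/(2EI) = 199.3/EI
  point load 99.2 at a = 2.25: Pa²(3L − a)/(6EI) = 565/EI
  δ_0 = 764.2/EI
Tip deflection under a unit load at 2: L³/(3EI) = 9/EI.
The prop prevents deflection at 2: R_2 = δ_0/δ_{22} = 764.2/9 = 84.92 kN.

R_2 = 84.92 kN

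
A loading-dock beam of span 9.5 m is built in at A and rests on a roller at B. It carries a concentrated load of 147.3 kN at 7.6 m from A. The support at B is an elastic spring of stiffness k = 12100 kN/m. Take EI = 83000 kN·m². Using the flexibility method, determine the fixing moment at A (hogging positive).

Release the roller at B. Primary structure: cantilever fixed at A.
Downward deflection at the released point B due to the loads:
  point load 147.3 at a = 7.6: Pa²(3L − a)/(6EI) = 29636/EI
Tip deflection under a unit load at B: L³/(3EI) = 285.8/EI.
With EI = 83000 kN·m²: δ_0 = 0.35706 m and δ_{BB} = 0.003443 m/kN.
Compatibility — the spring shortens by R_B/k under the reaction it provides: δ_0 − R_B·δ_{BB} = R_B/k. With 1/k = 0.000083 m/kN, R_B = δ_0 / (δ_{BB} + 1/k) = 0.35706 / (0.003443 + 0.000083) = 101.3 kN.
Moment equilibrium about A: M_A = Σ(load moments about A) − R_B·L = 1119 − 101.3×9.5 = 157.4 kN·m.

M_A = 157.4 kN·m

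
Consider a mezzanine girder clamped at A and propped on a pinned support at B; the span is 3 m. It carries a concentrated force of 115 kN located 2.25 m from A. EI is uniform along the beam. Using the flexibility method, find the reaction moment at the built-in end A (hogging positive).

M_A = 40.43 kN·m

Choose R_B as the redundant. The primary structure is the cantilever fixed at A.
Deflection at B on the released cantilever, summing each load's contribution:
  point load 115 at a = 2.25: Pa²(3L − a)/(6EI) = 655/EI
Flexibility coefficient — unit upward force at B: δ_{BB} = L³/(3EI) = 9/EI.
The prop prevents deflection at B: R_B = δ_0/δ_{BB} = 655/9 = 72.77 kN.
Moment equilibrium about A: M_A = Σ(load moments about A) − R_B·L = 258.8 − 72.77×3 = 40.43 kN·m.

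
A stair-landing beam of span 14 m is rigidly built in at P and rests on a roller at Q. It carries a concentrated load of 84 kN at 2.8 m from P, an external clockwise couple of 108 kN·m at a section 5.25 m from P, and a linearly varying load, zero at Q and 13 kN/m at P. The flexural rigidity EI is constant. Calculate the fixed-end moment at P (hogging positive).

M_P = 348.5 kN·m

Release the roller at Q. Primary structure: cantilever fixed at P.
Primary-structure tip deflection at Q by superposition:
  point load 84 at a = 2.8: Pa²(3L − a)/(6EI) = 4303/EI
  clockwise couple 108 at a = 5.25: M₀a(2L − a)/(2EI) = 6450/EI
  triangular load, peak 13 at the fixed end: w₀L⁴/(30EI) = 16647/EI
  δ_0 = 27399/EI
Tip deflection under a unit load at Q: L³/(3EI) = 914.7/EI.
The prop prevents deflection at Q: R_Q = δ_0/δ_{QQ} = 27399/914.7 = 29.96 kN.
Moment equilibrium about P: M_P = Σ(load moments about P) − R_Q·L = 767.9 − 29.96×14 = 348.5 kN·m.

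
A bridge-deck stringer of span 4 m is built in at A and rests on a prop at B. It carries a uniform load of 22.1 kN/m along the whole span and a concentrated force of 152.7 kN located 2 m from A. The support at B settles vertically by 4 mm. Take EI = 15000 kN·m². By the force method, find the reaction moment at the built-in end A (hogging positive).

Choose R_B as the redundant. The primary structure is the cantilever fixed at A.
Downward deflection at the released point B due to the loads:
  UDL 22.1: wL⁴/(8EI) = 707.2/EI
  point load 152.7 at a = 2: Pa²(3L − a)/(6EI) = 1018/EI
  δ_0 = 1725/EI
Tip deflection under a unit load at B: L³/(3EI) = 21.33/EI.
With EI = 15000 kN·m²: δ_0 = 0.11501 m and δ_{BB} = 0.001422 m/kN.
Compatibility — the beam at B must follow the support down by 0.004 m: δ_0 − R_B·δ_{BB} = 0.004, so R_B = (0.11501 − 0.004)/0.001422 = 78.06 kN.
Moment equilibrium about A: M_A = Σ(load moments about A) − R_B·L = 482.2 − 78.06×4 = 170 kN·m.

M_A = 170 kN·m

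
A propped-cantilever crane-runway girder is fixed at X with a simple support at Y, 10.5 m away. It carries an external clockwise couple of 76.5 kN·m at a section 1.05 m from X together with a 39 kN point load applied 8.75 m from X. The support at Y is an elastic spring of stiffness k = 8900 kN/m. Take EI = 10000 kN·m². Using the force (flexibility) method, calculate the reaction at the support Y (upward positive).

R_Y = 31.33 kN

Choose R_Y as the redundant. The primary structure is the cantilever fixed at X.
Primary-structure tip deflection at Y by superposition:
  clockwise couple 76.5 at a = 1.05: M₀a(2L − a)/(2EI) = 801.2/EI
  point load 39 at a = 8.75: Pa²(3L − a)/(6EI) = 11322/EI
  δ_0 = 12123/EI
Tip deflection under a unit load at Y: L³/(3EI) = 385.9/EI.
With EI = 10000 kN·m²: δ_0 = 1.2123 m and δ_{YY} = 0.038587 m/kN.
Compatibility — the spring shortens by R_Y/k under the reaction it provides: δ_0 − R_Y·δ_{YY} = R_Y/k. With 1/k = 0.000112 m/kN, R_Y = δ_0 / (δ_{YY} + 1/k) = 1.2123 / (0.038587 + 0.000112) = 31.33 kN.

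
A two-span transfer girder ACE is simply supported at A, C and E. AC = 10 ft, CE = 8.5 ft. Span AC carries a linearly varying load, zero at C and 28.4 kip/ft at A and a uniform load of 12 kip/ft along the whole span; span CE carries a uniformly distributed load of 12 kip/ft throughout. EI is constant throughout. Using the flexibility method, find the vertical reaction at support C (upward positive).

Insert a hinge at C; M_C is the redundant, and each span becomes simply supported.
Rotations at C on the released spans (each span's end-slope, ×1/EI):
  span AC: triangular load, peak 28.4: 7w₀L³/(360EI) = 552.2/EI
  span AC: UDL 12: wL³/(24EI) = 500/EI
  span CE: UDL 12: wL³/(24EI) = 307.1/EI
  relative rotation θ_0 = (1052 + 307.1)/EI = 1359/EI
A unit hogging moment at C produces rotation L₁/(3EI) + L₂/(3EI) = 6.167/EI.
Slope continuity at C: θ_0 = M_C·6.167/EI, so M_C = 1359/6.167 = 220.4 kip·ft (hogging).
Span AC, ΣM about A with M_C applied at C: R_C^{AC}·10 = 1073 + 220.4, so R_C^{AC} = 129.4 kip and R_A = 262 − 129.4 = 132.6 kip.
Span CE, ΣM about E: R_C^{CE}·8.5 = 433.5 + 220.4, so R_C^{CE} = 76.93 kip and R_E = 102 − 76.93 = 25.07 kip.
R_C = 129.4 + 76.93 = 206.3 kip.

R_C = 206.3 kip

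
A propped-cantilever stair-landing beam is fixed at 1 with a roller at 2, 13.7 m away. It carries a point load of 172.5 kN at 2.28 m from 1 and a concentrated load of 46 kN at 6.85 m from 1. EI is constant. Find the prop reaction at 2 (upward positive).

Release the roller at 2. Primary structure: cantilever fixed at 1.
Free-end deflection of the primary structure under the applied loading (downward +):
  point load 172.5 at a = 2.28: Pa²(3L − a)/(6EI) = 5802/EI
  point load 46 at a = 6.85: Pa²(3L − a)/(6EI) = 12321/EI
  δ_0 = 18123/EI
Tip deflection under a unit load at 2: L³/(3EI) = 857.1/EI.
Compatibility at 2: δ_0 − R_2·δ_{22} = 0, so R_2 = 18123/857.1 = 21.14 kN.

R_2 = 21.14 kN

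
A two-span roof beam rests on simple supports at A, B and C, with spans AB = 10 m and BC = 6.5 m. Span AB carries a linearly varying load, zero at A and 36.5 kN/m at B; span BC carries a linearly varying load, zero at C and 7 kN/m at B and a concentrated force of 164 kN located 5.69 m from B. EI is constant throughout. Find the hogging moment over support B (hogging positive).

M_B = 181 kN·m

Insert a hinge at B; M_B is the redundant, and each span becomes simply supported.
End slopes at the hinge B, treating each span as simply supported:
  span AB: triangular load, peak 36.5: w₀L³/(45EI) = 811.1/EI
  span BC: triangular load, peak 7: w₀L³/(45EI) = 42.72/EI
  span BC: point load 164 at a = 5.69: Pab(L + b)/(6LEI) = 141.7/EI
  relative rotation θ_0 = (811.1 + 184.4)/EI = 995.5/EI
A unit hogging moment at B produces rotation L₁/(3EI) + L₂/(3EI) = 5.5/EI.
Compatibility: M_B·(L₁+L₂)/(3EI) = θ_0, giving M_B = 181 kN·m (hogging).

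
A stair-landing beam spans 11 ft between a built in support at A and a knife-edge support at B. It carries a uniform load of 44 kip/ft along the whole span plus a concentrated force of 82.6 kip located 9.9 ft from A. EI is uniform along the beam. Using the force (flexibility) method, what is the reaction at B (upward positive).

R_B = 251.8 kip

Release the roller at B. Primary structure: cantilever fixed at A.
Downward deflection at the released point B due to the loads:
  UDL 44: wL⁴/(8EI) = 80526/EI
  point load 82.6 at a = 9.9: Pa²(3L − a)/(6EI) = 31168/EI
  δ_0 = 111694/EI
Tip deflection under a unit load at B: L³/(3EI) = 443.7/EI.
Compatibility at B: δ_0 − R_B·δ_{BB} = 0, so R_B = 111694/443.7 = 251.8 kip.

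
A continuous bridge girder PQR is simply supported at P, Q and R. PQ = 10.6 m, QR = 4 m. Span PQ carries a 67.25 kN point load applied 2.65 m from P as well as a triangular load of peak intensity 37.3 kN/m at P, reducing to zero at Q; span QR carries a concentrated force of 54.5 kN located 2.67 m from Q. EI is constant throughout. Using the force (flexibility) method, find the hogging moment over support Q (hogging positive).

Release continuity at Q by inserting a hinge; the redundant is the internal moment M_Q. The primary structure is two simply-supported spans PQ and QR.
End slopes at the hinge Q, treating each span as simply supported:
  span PQ: point load 67.25 at a = 2.65: Pab(L + a)/(6LEI) = 295.2/EI
  span PQ: triangular load, peak 37.3: 7w₀L³/(360EI) = 863.8/EI
  span QR: point load 54.5 at a = 2.67: Pab(L + b)/(6LEI) = 42.98/EI
  relative rotation θ_0 = (1159 + 42.98)/EI = 1202/EI
A unit hogging moment at Q produces rotation L₁/(3EI) + L₂/(3EI) = 4.867/EI.
Compatibility: M_Q·(L₁+L₂)/(3EI) = θ_0, giving M_Q = 247 kN·m (hogging).

M_Q = 247 kN·m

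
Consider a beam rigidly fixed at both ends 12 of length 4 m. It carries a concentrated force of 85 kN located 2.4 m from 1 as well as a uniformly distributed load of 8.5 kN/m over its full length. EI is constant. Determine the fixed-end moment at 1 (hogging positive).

Release both end moments; the primary structure is a simply-supported span 12 with redundants M_1 and M_2.
On the primary (simply-supported) span, the end slopes from the loading are:
  at 1: point load 85 at a = 2.4: Pab(L + b)/(6LEI) = 76.16/EI
  at 2: point load 85 at a = 2.4: Pab(L + a)/(6LEI) = 87.04/EI
  at 1: UDL 8.5: wL³/(24EI) = 22.67/EI
  at 2: UDL 8.5: wL³/(24EI) = 22.67/EI
  θ_10 = 98.83/EI,  θ_20 = 109.7/EI
Flexibility coefficients: a unit moment at one end gives L/(3EI) there and L/(6EI) at the far end, so f₁₁ = f₂₂ = 1.333/EI and f₁₂ = f₂₁ = 0.6667/EI.
Compatibility — zero rotation at each built-in end:
  1.333 M_1 + 0.6667 M_2 = 98.83
  0.6667 M_1 + 1.333 M_2 = 109.7
Solving the pair gives M_1 = 43.97 kN·m and M_2 = 60.29 kN·m (hogging).

M_1 = 43.97 kN·m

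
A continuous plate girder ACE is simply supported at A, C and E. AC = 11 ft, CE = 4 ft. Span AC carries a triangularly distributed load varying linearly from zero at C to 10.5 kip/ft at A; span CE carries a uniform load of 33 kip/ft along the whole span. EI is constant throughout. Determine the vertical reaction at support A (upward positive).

R_A = 31.96 kip

Release continuity at C by inserting a hinge; the redundant is the internal moment M_C. The primary structure is two simply-supported spans AC and CE.
Discontinuity in slope at C on the released structure — sum the simple-span end rotations:
  span AC: triangular load, peak 10.5: 7w₀L³/(360EI) = 271.7/EI
  span CE: UDL 33: wL³/(24EI) = 88/EI
  relative rotation θ_0 = (271.7 + 88)/EI = 359.7/EI
A unit hogging moment at C produces rotation L₁/(3EI) + L₂/(3EI) = 5/EI.
Slope continuity at C: θ_0 = M_C·5/EI, so M_C = 359.7/5 = 71.95 kip·ft (hogging).
Span AC, ΣM about A with M_C applied at C: R_C^{AC}·11 = 211.8 + 71.95, so R_C^{AC} = 25.79 kip and R_A = 57.75 − 25.79 = 31.96 kip.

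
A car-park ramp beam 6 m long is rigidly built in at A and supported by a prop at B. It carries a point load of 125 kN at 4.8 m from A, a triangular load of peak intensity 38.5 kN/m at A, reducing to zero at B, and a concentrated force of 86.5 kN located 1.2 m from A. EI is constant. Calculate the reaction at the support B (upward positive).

R_B = 115.9 kN

Remove the prop at B; the released (primary) structure is a cantilever built in at A.
Free-end deflection of the primary structure under the applied loading (downward +):
  point load 125 at a = 4.8: Pa²(3L − a)/(6EI) = 6336/EI
  triangular load, peak 38.5 at the fixed end: w₀L⁴/(30EI) = 1663/EI
  point load 86.5 at a = 1.2: Pa²(3L − a)/(6EI) = 348.8/EI
  δ_0 = 8348/EI
Flexibility coefficient — unit upward force at B: δ_{BB} = L³/(3EI) = 72/EI.
The prop prevents deflection at B: R_B = δ_0/δ_{BB} = 8348/72 = 115.9 kN.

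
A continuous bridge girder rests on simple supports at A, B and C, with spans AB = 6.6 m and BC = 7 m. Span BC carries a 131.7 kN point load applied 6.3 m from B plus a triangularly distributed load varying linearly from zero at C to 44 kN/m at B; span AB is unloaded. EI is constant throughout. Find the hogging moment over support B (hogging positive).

Release continuity at B by inserting a hinge; the redundant is the internal moment M_B. The primary structure is two simply-supported spans AB and BC.
Discontinuity in slope at B on the released structure — sum the simple-span end rotations:
  span BC: point load 131.7 at a = 6.3: Pab(L + b)/(6LEI) = 106.5/EI
  span BC: triangular load, peak 44: w₀L³/(45EI) = 335.4/EI
  relative rotation θ_0 = (0 + 441.9)/EI = 441.9/EI
A unit hogging moment at B produces rotation L₁/(3EI) + L₂/(3EI) = 4.533/EI.
Slope continuity at B: θ_0 = M_B·4.533/EI, so M_B = 441.9/4.533 = 97.47 kN·m (hogging).

M_B = 97.47 kN·m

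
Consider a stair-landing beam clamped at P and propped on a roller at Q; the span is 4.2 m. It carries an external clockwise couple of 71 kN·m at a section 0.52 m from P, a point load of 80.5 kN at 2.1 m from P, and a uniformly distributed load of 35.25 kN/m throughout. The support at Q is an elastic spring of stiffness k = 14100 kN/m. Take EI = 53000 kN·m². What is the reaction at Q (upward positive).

R_Q = 75.13 kN

Take the reaction at Q as the redundant and release it; the primary structure is a cantilever fixed at P.
Downward deflection at the released point Q due to the loads:
  clockwise couple 71 at a = 0.52: M₀a(2L − a)/(2EI) = 145.5/EI
  point load 80.5 at a = 2.1: Pa²(3L − a)/(6EI) = 621.3/EI
  UDL 35.25: wL⁴/(8EI) = 1371/EI
  δ_0 = 2138/EI
Flexibility coefficient — unit upward force at Q: δ_{QQ} = L³/(3EI) = 24.7/EI.
With EI = 53000 kN·m²: δ_0 = 0.040336 m and δ_{QQ} = 0.000466 m/kN.
Compatibility — the spring shortens by R_Q/k under the reaction it provides: δ_0 − R_Q·δ_{QQ} = R_Q/k. With 1/k = 0.000071 m/kN, R_Q = δ_0 / (δ_{QQ} + 1/k) = 0.040336 / (0.000466 + 0.000071) = 75.13 kN.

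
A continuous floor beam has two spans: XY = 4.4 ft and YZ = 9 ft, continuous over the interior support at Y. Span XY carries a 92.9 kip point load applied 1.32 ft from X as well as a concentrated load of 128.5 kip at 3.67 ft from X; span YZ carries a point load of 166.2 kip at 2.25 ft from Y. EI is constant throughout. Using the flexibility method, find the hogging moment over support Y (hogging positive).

Insert a hinge at Y; M_Y is the redundant, and each span becomes simply supported.
Rotations at Y on the released spans (each span's end-slope, ×1/EI):
  span XY: point load 92.9 at a = 1.32: Pab(L + a)/(6LEI) = 81.83/EI
  span XY: point load 128.5 at a = 3.67: Pab(L + a)/(6LEI) = 105.2/EI
  span YZ: point load 166.2 at a = 2.25: Pab(L + b)/(6LEI) = 736.2/EI
  relative rotation θ_0 = (187.1 + 736.2)/EI = 923.3/EI
A unit hogging moment at Y produces rotation L₁/(3EI) + L₂/(3EI) = 4.467/EI.
Slope continuity at Y: θ_0 = M_Y·4.467/EI, so M_Y = 923.3/4.467 = 206.7 kip·ft (hogging).

M_Y = 206.7 kip·ft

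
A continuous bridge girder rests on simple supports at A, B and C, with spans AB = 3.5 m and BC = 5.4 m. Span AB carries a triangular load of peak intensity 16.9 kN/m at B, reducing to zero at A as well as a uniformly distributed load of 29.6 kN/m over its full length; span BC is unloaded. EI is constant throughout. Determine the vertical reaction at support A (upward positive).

Release continuity at B by inserting a hinge; the redundant is the internal moment M_B. The primary structure is two simply-supported spans AB and BC.
End slopes at the hinge B, treating each span as simply supported:
  span AB: triangular load, peak 16.9: w₀L³/(45EI) = 16.1/EI
  span AB: UDL 29.6: wL³/(24EI) = 52.88/EI
  relative rotation θ_0 = (68.98 + 0)/EI = 68.98/EI
A unit hogging moment at B produces rotation L₁/(3EI) + L₂/(3EI) = 2.967/EI.
Compatibility: M_B·(L₁+L₂)/(3EI) = θ_0, giving M_B = 23.25 kN·m (hogging).
Span AB, ΣM about A with M_B applied at B: R_B^{AB}·3.5 = 250.3 + 23.25, so R_B^{AB} = 78.16 kN and R_A = 133.2 − 78.16 = 55.01 kN.

R_A = 55.01 kN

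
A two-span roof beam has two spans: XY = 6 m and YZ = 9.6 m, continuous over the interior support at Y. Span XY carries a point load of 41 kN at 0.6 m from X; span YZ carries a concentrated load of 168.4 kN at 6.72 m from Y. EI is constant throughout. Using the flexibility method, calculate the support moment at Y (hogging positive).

Take M_Y as the redundant. Released structure: two simple spans XY and YZ with a hinge at Y.
Discontinuity in slope at Y on the released structure — sum the simple-span end rotations:
  span XY: point load 41 at a = 0.6: Pab(L + a)/(6LEI) = 24.35/EI
  span YZ: point load 168.4 at a = 6.72: Pab(L + b)/(6LEI) = 706.1/EI
  relative rotation θ_0 = (24.35 + 706.1)/EI = 730.5/EI
A unit hogging moment at Y produces rotation L₁/(3EI) + L₂/(3EI) = 5.2/EI.
Slope continuity at Y: θ_0 = M_Y·5.2/EI, so M_Y = 730.5/5.2 = 140.5 kN·m (hogging).

M_Y = 140.5 kN·m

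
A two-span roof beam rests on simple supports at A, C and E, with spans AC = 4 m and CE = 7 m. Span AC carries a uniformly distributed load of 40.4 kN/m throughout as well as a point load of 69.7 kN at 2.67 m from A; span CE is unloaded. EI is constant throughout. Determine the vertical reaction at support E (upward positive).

R_E = -6.877 kN

Release continuity at C by inserting a hinge; the redundant is the internal moment M_C. The primary structure is two simply-supported spans AC and CE.
End slopes at the hinge C, treating each span as simply supported:
  span AC: UDL 40.4: wL³/(24EI) = 107.7/EI
  span AC: point load 69.7 at a = 2.67: Pab(L + a)/(6LEI) = 68.79/EI
  relative rotation θ_0 = (176.5 + 0)/EI = 176.5/EI
A unit hogging moment at C produces rotation L₁/(3EI) + L₂/(3EI) = 3.667/EI.
Compatibility: M_C·(L₁+L₂)/(3EI) = θ_0, giving M_C = 48.14 kN·m (hogging).
Span CE, ΣM about E: R_C^{CE}·7 = 0 + 48.14, so R_C^{CE} = 6.877 kN and R_E = 0 − 6.877 = -6.877 kN.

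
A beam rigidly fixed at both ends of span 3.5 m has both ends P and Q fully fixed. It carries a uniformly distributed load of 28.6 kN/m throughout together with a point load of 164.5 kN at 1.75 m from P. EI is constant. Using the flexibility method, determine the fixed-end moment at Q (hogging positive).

Release both end moments; the primary structure is a simply-supported span PQ with redundants M_P and M_Q.
On the primary (simply-supported) span, the end slopes from the loading are:
  at P: UDL 28.6: wL³/(24EI) = 51.09/EI
  at Q: UDL 28.6: wL³/(24EI) = 51.09/EI
  at P: point load 164.5 at a = 1.75: Pab(L + b)/(6LEI) = 125.9/EI
  at Q: point load 164.5 at a = 1.75: Pab(L + a)/(6LEI) = 125.9/EI
  θ_P0 = 177/EI,  θ_Q0 = 177/EI
Flexibility coefficients: a unit moment at one end gives L/(3EI) there and L/(6EI) at the far end, so f₁₁ = f₂₂ = 1.167/EI and f₁₂ = f₂₁ = 0.5833/EI.
Compatibility — zero rotation at each built-in end:
  1.167 M_P + 0.5833 M_Q = 177
  0.5833 M_P + 1.167 M_Q = 177
Solving the pair gives M_P = 101.2 kN·m and M_Q = 101.2 kN·m (hogging).

M_Q = 101.2 kN·m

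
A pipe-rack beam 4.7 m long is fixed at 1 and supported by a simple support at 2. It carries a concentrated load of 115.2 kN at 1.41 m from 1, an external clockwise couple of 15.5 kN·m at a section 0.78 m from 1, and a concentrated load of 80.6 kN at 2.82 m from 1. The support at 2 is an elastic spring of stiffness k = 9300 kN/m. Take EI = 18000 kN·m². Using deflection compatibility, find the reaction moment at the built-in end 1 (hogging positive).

Remove the prop at 2; the released (primary) structure is a cantilever built in at 1.
Free-end deflection of the primary structure under the applied loading (downward +):
  point load 115.2 at a = 1.41: Pa²(3L − a)/(6EI) = 484.4/EI
  clockwise couple 15.5 at a = 0.78: M₀a(2L − a)/(2EI) = 52.11/EI
  point load 80.6 at a = 2.82: Pa²(3L − a)/(6EI) = 1205/EI
  δ_0 = 1742/EI
Tip deflection under a unit load at 2: L³/(3EI) = 34.61/EI.
With EI = 18000 kN·m²: δ_0 = 0.096751 m and δ_{22} = 0.001923 m/kN.
Compatibility — the spring shortens by R_2/k under the reaction it provides: δ_0 − R_2·δ_{22} = R_2/k. With 1/k = 0.000108 m/kN, R_2 = δ_0 / (δ_{22} + 1/k) = 0.096751 / (0.001923 + 0.000108) = 47.66 kN.
Moment equilibrium about 1: M_1 = Σ(load moments about 1) − R_2·L = 405.2 − 47.66×4.7 = 181.2 kN·m.

M_1 = 181.2 kN·m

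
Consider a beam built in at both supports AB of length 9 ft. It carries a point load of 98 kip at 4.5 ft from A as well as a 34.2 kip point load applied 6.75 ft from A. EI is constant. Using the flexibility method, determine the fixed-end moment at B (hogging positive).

M_B = 153.5 kip·ft

Release both end moments; the primary structure is a simply-supported span AB with redundants M_A and M_B.
On the primary (simply-supported) span, the end slopes from the loading are:
  at A: point load 98 at a = 4.5: Pab(L + b)/(6LEI) = 496.1/EI
  at B: point load 98 at a = 4.5: Pab(L + a)/(6LEI) = 496.1/EI
  at A: point load 34.2 at a = 6.75: Pab(L + b)/(6LEI) = 108.2/EI
  at B: point load 34.2 at a = 6.75: Pab(L + a)/(6LEI) = 151.5/EI
  θ_A0 = 604.3/EI,  θ_B0 = 647.6/EI
Flexibility coefficients: a unit moment at one end gives L/(3EI) there and L/(6EI) at the far end, so f₁₁ = f₂₂ = 3/EI and f₁₂ = f₂₁ = 1.5/EI.
Compatibility — zero rotation at each built-in end:
  3 M_A + 1.5 M_B = 604.3
  1.5 M_A + 3 M_B = 647.6
Solving the pair gives M_A = 124.7 kip·ft and M_B = 153.5 kip·ft (hogging).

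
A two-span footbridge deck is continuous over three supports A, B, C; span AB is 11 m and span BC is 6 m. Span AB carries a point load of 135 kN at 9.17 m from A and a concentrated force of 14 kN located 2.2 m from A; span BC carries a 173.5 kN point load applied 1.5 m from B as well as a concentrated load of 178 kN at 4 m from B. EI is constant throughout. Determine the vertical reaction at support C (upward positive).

Insert a hinge at B; M_B is the redundant, and each span becomes simply supported.
Discontinuity in slope at B on the released structure — sum the simple-span end rotations:
  span AB: point load 135 at a = 9.17: Pab(L + a)/(6LEI) = 692.3/EI
  span AB: point load 14 at a = 2.2: Pab(L + a)/(6LEI) = 54.21/EI
  span BC: point load 173.5 at a = 1.5: Pab(L + b)/(6LEI) = 341.6/EI
  span BC: point load 178 at a = 4: Pab(L + b)/(6LEI) = 316.4/EI
  relative rotation θ_0 = (746.5 + 658)/EI = 1405/EI
A unit hogging moment at B produces rotation L₁/(3EI) + L₂/(3EI) = 5.667/EI.
Compatibility: M_B·(L₁+L₂)/(3EI) = θ_0, giving M_B = 247.9 kN·m (hogging).
Span BC, ΣM about C: R_B^{BC}·6 = 1137 + 247.9, so R_B^{BC} = 230.8 kN and R_C = 351.5 − 230.8 = 120.7 kN.

R_C = 120.7 kN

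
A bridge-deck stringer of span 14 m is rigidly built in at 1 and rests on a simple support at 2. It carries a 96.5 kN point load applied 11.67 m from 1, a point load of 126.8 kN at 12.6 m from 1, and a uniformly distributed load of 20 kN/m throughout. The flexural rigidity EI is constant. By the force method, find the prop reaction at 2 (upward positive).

Choose R_2 as the redundant. The primary structure is the cantilever fixed at 1.
Deflection at 2 on the released cantilever, summing each load's contribution:
  point load 96.5 at a = 11.67: Pa²(3L − a)/(6EI) = 66434/EI
  point load 126.8 at a = 12.6: Pa²(3L − a)/(6EI) = 98641/EI
  UDL 20: wL⁴/(8EI) = 96040/EI
  δ_0 = 261115/EI
Tip deflection under a unit load at 2: L³/(3EI) = 914.7/EI.
The prop prevents deflection at 2: R_2 = δ_0/δ_{22} = 261115/914.7 = 285.5 kN.

R_2 = 285.5 kN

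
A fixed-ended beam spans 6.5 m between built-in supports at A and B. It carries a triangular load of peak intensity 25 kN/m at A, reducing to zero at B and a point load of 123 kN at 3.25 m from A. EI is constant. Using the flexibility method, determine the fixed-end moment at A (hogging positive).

Release both end moments; the primary structure is a simply-supported span AB with redundants M_A and M_B.
Simple-span end rotations at A and B under the given loads:
  at A: triangular load, peak 25: w₀L³/(45EI) = 152.6/EI
  at B: triangular load, peak 25: 7w₀L³/(360EI) = 133.5/EI
  at A: point load 123 at a = 3.25: Pab(L + b)/(6LEI) = 324.8/EI
  at B: point load 123 at a = 3.25: Pab(L + a)/(6LEI) = 324.8/EI
  θ_A0 = 477.4/EI,  θ_B0 = 458.3/EI
Flexibility coefficients: a unit moment at one end gives L/(3EI) there and L/(6EI) at the far end, so f₁₁ = f₂₂ = 2.167/EI and f₁₂ = f₂₁ = 1.083/EI.
Compatibility — zero rotation at each built-in end:
  2.167 M_A + 1.083 M_B = 477.4
  1.083 M_A + 2.167 M_B = 458.3
Solving the pair gives M_A = 152.8 kN·m and M_B = 135.1 kN·m (hogging).

M_A = 152.8 kN·m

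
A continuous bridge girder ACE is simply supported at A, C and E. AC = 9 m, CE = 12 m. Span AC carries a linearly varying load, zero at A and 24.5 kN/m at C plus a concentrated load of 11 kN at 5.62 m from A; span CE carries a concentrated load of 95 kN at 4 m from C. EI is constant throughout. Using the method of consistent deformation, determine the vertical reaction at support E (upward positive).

Take M_C as the redundant. Released structure: two simple spans AC and CE with a hinge at C.
Rotations at C on the released spans (each span's end-slope, ×1/EI):
  span AC: triangular load, peak 24.5: w₀L³/(45EI) = 396.9/EI
  span AC: point load 11 at a = 5.62: Pab(L + a)/(6LEI) = 56.57/EI
  span CE: point load 95 at a = 4: Pab(L + b)/(6LEI) = 844.4/EI
  relative rotation θ_0 = (453.5 + 844.4)/EI = 1298/EI
A unit hogging moment at C produces rotation L₁/(3EI) + L₂/(3EI) = 7/EI.
Slope continuity at C: θ_0 = M_C·7/EI, so M_C = 1298/7 = 185.4 kN·m (hogging).
Span CE, ΣM about E: R_C^{CE}·12 = 760 + 185.4, so R_C^{CE} = 78.78 kN and R_E = 95 − 78.78 = 16.22 kN.

R_E = 16.22 kN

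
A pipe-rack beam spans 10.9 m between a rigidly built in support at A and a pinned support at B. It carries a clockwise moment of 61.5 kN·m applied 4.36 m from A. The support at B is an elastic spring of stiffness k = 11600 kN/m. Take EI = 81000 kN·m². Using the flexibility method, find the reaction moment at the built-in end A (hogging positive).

M_A = 3.4 kN·m

Release the roller at B. Primary structure: cantilever fixed at A.
Free-end deflection of the primary structure under the applied loading (downward +):
  clockwise couple 61.5 at a = 4.36: M₀a(2L − a)/(2EI) = 2338/EI
Flexibility coefficient — unit upward force at B: δ_{BB} = L³/(3EI) = 431.7/EI.
With EI = 81000 kN·m²: δ_0 = 0.028866 m and δ_{BB} = 0.005329 m/kN.
Compatibility — the spring shortens by R_B/k under the reaction it provides: δ_0 − R_B·δ_{BB} = R_B/k. With 1/k = 0.000086 m/kN, R_B = δ_0 / (δ_{BB} + 1/k) = 0.028866 / (0.005329 + 0.000086) = 5.33 kN.
Moment equilibrium about A: M_A = Σ(load moments about A) − R_B·L = 61.5 − 5.33×10.9 = 3.4 kN·m.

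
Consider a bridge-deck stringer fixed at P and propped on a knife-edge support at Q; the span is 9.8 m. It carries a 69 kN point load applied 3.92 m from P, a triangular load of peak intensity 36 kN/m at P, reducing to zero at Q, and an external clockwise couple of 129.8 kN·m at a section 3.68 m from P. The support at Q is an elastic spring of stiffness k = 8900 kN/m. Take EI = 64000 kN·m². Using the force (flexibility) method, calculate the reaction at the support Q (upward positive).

R_Q = 60.37 kN

Take the reaction at Q as the redundant and release it; the primary structure is a cantilever fixed at P.
Primary-structure tip deflection at Q by superposition:
  point load 69 at a = 3.92: Pa²(3L − a)/(6EI) = 4503/EI
  triangular load, peak 36 at the fixed end: w₀L⁴/(30EI) = 11068/EI
  clockwise couple 129.8 at a = 3.68: M₀a(2L − a)/(2EI) = 3802/EI
  δ_0 = 19373/EI
Flexibility coefficient — unit upward force at Q: δ_{QQ} = L³/(3EI) = 313.7/EI.
With EI = 64000 kN·m²: δ_0 = 0.30271 m and δ_{QQ} = 0.004902 m/kN.
Compatibility — the spring shortens by R_Q/k under the reaction it provides: δ_0 − R_Q·δ_{QQ} = R_Q/k. With 1/k = 0.000112 m/kN, R_Q = δ_0 / (δ_{QQ} + 1/k) = 0.30271 / (0.004902 + 0.000112) = 60.37 kN.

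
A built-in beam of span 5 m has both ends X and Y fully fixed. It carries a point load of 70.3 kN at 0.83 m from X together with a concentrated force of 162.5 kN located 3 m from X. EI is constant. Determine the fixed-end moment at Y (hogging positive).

M_Y = 125.1 kN·m

Release both end moments; the primary structure is a simply-supported span XY with redundants M_X and M_Y.
On the primary (simply-supported) span, the end slopes from the loading are:
  at X: point load 70.3 at a = 0.83: Pab(L + b)/(6LEI) = 74.37/EI
  at Y: point load 70.3 at a = 0.83: Pab(L + a)/(6LEI) = 47.28/EI
  at X: point load 162.5 at a = 3: Pab(L + b)/(6LEI) = 227.5/EI
  at Y: point load 162.5 at a = 3: Pab(L + a)/(6LEI) = 260/EI
  θ_X0 = 301.9/EI,  θ_Y0 = 307.3/EI
Flexibility coefficients: a unit moment at one end gives L/(3EI) there and L/(6EI) at the far end, so f₁₁ = f₂₂ = 1.667/EI and f₁₂ = f₂₁ = 0.8333/EI.
Compatibility — zero rotation at each built-in end:
  1.667 M_X + 0.8333 M_Y = 301.9
  0.8333 M_X + 1.667 M_Y = 307.3
Solving the pair gives M_X = 118.6 kN·m and M_Y = 125.1 kN·m (hogging).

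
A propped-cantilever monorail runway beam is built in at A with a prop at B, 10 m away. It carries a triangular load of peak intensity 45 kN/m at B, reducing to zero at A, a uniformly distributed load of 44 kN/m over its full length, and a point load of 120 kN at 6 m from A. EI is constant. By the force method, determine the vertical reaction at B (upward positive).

Release the roller at B. Primary structure: cantilever fixed at A.
Primary-structure tip deflection at B by superposition:
  triangular load, peak 45 at the free end: 11w₀L⁴/(120EI) = 41250/EI
  UDL 44: wL⁴/(8EI) = 55000/EI
  point load 120 at a = 6: Pa²(3L − a)/(6EI) = 17280/EI
  δ_0 = 113530/EI
Tip deflection under a unit load at B: L³/(3EI) = 333.3/EI.
Compatibility at B: δ_0 − R_B·δ_{BB} = 0, so R_B = 113530/333.3 = 340.6 kN.

R_B = 340.6 kN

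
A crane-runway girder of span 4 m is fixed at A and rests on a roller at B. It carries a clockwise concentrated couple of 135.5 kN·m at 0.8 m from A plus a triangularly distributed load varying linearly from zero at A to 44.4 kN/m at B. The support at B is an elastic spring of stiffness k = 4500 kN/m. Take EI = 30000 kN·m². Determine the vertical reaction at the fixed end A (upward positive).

Take the reaction at B as the redundant and release it; the primary structure is a cantilever fixed at A.
Deflection at B on the released cantilever, summing each load's contribution:
  clockwise couple 135.5 at a = 0.8: M₀a(2L − a)/(2EI) = 390.2/EI
  triangular load, peak 44.4 at the free end: 11w₀L⁴/(120EI) = 1042/EI
  δ_0 = 1432/EI
Tip deflection under a unit load at B: L³/(3EI) = 21.33/EI.
With EI = 30000 kN·m²: δ_0 = 0.047739 m and δ_{BB} = 0.000711 m/kN.
Compatibility — the spring shortens by R_B/k under the reaction it provides: δ_0 − R_B·δ_{BB} = R_B/k. With 1/k = 0.000222 m/kN, R_B = δ_0 / (δ_{BB} + 1/k) = 0.047739 / (0.000711 + 0.000222) = 51.15 kN.
Vertical equilibrium: R_A = ΣP − R_B = 88.8 − 51.15 = 37.65 kN.

R_A = 37.65 kN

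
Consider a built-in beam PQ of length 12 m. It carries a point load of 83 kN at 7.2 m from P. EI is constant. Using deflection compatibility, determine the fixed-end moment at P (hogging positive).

Take the two fixed-end moments M_P, M_Q as redundants; the released structure is the simple span PQ.
On the primary (simply-supported) span, the end slopes from the loading are:
  at P: point load 83 at a = 7.2: Pab(L + b)/(6LEI) = 669.3/EI
  at Q: point load 83 at a = 7.2: Pab(L + a)/(6LEI) = 764.9/EI
  θ_P0 = 669.3/EI,  θ_Q0 = 764.9/EI
Flexibility coefficients: a unit moment at one end gives L/(3EI) there and L/(6EI) at the far end, so f₁₁ = f₂₂ = 4/EI and f₁₂ = f₂₁ = 2/EI.
Compatibility — zero rotation at each built-in end:
  4 M_P + 2 M_Q = 669.3
  2 M_P + 4 M_Q = 764.9
Solving the pair gives M_P = 95.62 kN·m and M_Q = 143.4 kN·m (hogging).

M_P = 95.62 kN·m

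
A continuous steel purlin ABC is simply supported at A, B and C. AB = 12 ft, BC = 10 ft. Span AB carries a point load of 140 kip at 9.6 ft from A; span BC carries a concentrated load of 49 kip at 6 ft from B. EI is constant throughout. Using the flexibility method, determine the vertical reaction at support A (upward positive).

Take M_B as the redundant. Released structure: two simple spans AB and BC with a hinge at B.
Discontinuity in slope at B on the released structure — sum the simple-span end rotations:
  span AB: point load 140 at a = 9.6: Pab(L + a)/(6LEI) = 967.7/EI
  span BC: point load 49 at a = 6: Pab(L + b)/(6LEI) = 274.4/EI
  relative rotation θ_0 = (967.7 + 274.4)/EI = 1242/EI
A unit hogging moment at B produces rotation L₁/(3EI) + L₂/(3EI) = 7.333/EI.
Slope continuity at B: θ_0 = M_B·7.333/EI, so M_B = 1242/7.333 = 169.4 kip·ft (hogging).
Span AB, ΣM about A with M_B applied at B: R_B^{AB}·12 = 1344 + 169.4, so R_B^{AB} = 126.1 kip and R_A = 140 − 126.1 = 13.89 kip.

R_A = 13.89 kip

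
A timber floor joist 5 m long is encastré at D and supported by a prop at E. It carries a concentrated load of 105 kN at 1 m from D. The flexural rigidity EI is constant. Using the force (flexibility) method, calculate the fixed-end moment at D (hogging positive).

Take the reaction at E as the redundant and release it; the primary structure is a cantilever fixed at D.
Primary-structure tip deflection at E by superposition:
  point load 105 at a = 1: Pa²(3L − a)/(6EI) = 245/EI
Flexibility coefficient — unit upward force at E: δ_{EE} = L³/(3EI) = 41.67/EI.
The prop prevents deflection at E: R_E = δ_0/δ_{EE} = 245/41.67 = 5.88 kN.
Moment equilibrium about D: M_D = Σ(load moments about D) − R_E·L = 105 − 5.88×5 = 75.6 kN·m.

M_D = 75.6 kN·m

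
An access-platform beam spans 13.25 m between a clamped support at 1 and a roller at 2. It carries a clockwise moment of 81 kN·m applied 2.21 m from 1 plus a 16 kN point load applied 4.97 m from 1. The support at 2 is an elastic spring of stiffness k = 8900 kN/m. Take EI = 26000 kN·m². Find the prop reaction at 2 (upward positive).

R_2 = 5.737 kN

Choose R_2 as the redundant. The primary structure is the cantilever fixed at 1.
Deflection at 2 on the released cantilever, summing each load's contribution:
  clockwise couple 81 at a = 2.21: M₀a(2L − a)/(2EI) = 2174/EI
  point load 16 at a = 4.97: Pa²(3L − a)/(6EI) = 2291/EI
  δ_0 = 4465/EI
Flexibility coefficient — unit upward force at 2: δ_{22} = L³/(3EI) = 775.4/EI.
With EI = 26000 kN·m²: δ_0 = 0.17173 m and δ_{22} = 0.029823 m/kN.
Compatibility — the spring shortens by R_2/k under the reaction it provides: δ_0 − R_2·δ_{22} = R_2/k. With 1/k = 0.000112 m/kN, R_2 = δ_0 / (δ_{22} + 1/k) = 0.17173 / (0.029823 + 0.000112) = 5.737 kN.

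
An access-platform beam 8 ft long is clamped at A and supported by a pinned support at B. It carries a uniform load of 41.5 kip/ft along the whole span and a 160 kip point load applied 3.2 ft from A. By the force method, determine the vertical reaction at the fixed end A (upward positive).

Remove the prop at B; the released (primary) structure is a cantilever built in at A.
Primary-structure tip deflection at B by superposition:
  UDL 41.5: wL⁴/(8EI) = 21248/EI
  point load 160 at a = 3.2: Pa²(3L − a)/(6EI) = 5680/EI
  δ_0 = 26928/EI
Flexibility coefficient — unit upward force at B: δ_{BB} = L³/(3EI) = 170.7/EI.
Compatibility at B: δ_0 − R_B·δ_{BB} = 0, so R_B = 26928/170.7 = 157.8 kip.
Vertical equilibrium: R_A = ΣP − R_B = 492 − 157.8 = 334.2 kip.

R_A = 334.2 kip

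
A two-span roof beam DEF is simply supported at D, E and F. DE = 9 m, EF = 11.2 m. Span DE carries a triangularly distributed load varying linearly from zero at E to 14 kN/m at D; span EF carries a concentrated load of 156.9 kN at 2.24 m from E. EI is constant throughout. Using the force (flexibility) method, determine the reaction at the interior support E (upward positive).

R_E = 180.5 kN

Release continuity at E by inserting a hinge; the redundant is the internal moment M_E. The primary structure is two simply-supported spans DE and EF.
Discontinuity in slope at E on the released structure — sum the simple-span end rotations:
  span DE: triangular load, peak 14: 7w₀L³/(360EI) = 198.4/EI
  span EF: point load 156.9 at a = 2.24: Pab(L + b)/(6LEI) = 944.7/EI
  relative rotation θ_0 = (198.4 + 944.7)/EI = 1143/EI
A unit hogging moment at E produces rotation L₁/(3EI) + L₂/(3EI) = 6.733/EI.
Slope continuity at E: θ_0 = M_E·6.733/EI, so M_E = 1143/6.733 = 169.8 kN·m (hogging).
Span DE, ΣM about D with M_E applied at E: R_E^{DE}·9 = 189 + 169.8, so R_E^{DE} = 39.86 kN and R_D = 63 − 39.86 = 23.14 kN.
Span EF, ΣM about F: R_E^{EF}·11.2 = 1406 + 169.8, so R_E^{EF} = 140.7 kN and R_F = 156.9 − 140.7 = 16.22 kN.
R_E = 39.86 + 140.7 = 180.5 kN.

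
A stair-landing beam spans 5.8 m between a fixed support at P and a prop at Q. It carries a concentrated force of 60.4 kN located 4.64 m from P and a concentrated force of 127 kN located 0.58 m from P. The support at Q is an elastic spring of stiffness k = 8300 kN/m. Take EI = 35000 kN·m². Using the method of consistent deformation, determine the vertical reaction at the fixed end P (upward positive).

R_P = 145.7 kN

Take the reaction at Q as the redundant and release it; the primary structure is a cantilever fixed at P.
Deflection at Q on the released cantilever, summing each load's contribution:
  point load 60.4 at a = 4.64: Pa²(3L − a)/(6EI) = 2765/EI
  point load 127 at a = 0.58: Pa²(3L − a)/(6EI) = 119.8/EI
  δ_0 = 2885/EI
Flexibility coefficient — unit upward force at Q: δ_{QQ} = L³/(3EI) = 65.04/EI.
With EI = 35000 kN·m²: δ_0 = 0.082436 m and δ_{QQ} = 0.001858 m/kN.
Compatibility — the spring shortens by R_Q/k under the reaction it provides: δ_0 − R_Q·δ_{QQ} = R_Q/k. With 1/k = 0.00012 m/kN, R_Q = δ_0 / (δ_{QQ} + 1/k) = 0.082436 / (0.001858 + 0.00012) = 41.66 kN.
Vertical equilibrium: R_P = ΣP − R_Q = 187.4 − 41.66 = 145.7 kN.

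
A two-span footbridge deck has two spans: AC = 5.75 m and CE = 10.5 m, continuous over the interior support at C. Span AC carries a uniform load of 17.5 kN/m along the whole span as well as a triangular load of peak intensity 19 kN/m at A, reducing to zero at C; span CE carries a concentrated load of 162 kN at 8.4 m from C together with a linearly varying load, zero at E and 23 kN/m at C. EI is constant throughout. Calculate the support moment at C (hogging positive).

Insert a hinge at C; M_C is the redundant, and each span becomes simply supported.
Rotations at C on the released spans (each span's end-slope, ×1/EI):
  span AC: UDL 17.5: wL³/(24EI) = 138.6/EI
  span AC: triangular load, peak 19: 7w₀L³/(360EI) = 70.23/EI
  span CE: point load 162 at a = 8.4: Pab(L + b)/(6LEI) = 571.5/EI
  span CE: triangular load, peak 23: w₀L³/(45EI) = 591.7/EI
  relative rotation θ_0 = (208.9 + 1163)/EI = 1372/EI
A unit hogging moment at C produces rotation L₁/(3EI) + L₂/(3EI) = 5.417/EI.
Compatibility: M_C·(L₁+L₂)/(3EI) = θ_0, giving M_C = 253.3 kN·m (hogging).

M_C = 253.3 kN·m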